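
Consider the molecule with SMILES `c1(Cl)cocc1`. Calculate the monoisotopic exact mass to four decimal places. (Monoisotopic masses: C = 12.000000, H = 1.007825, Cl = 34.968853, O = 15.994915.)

Atom tally by fragment:
  furan ring core → C:4 H:4 O:1
  (− 1 ring H displaced by substituents)
  + Cl → Cl:1
Element totals:
  C: 4
  H: 3
  Cl: 1
  O: 1
Molecular formula: C4H3ClO.
  M = 4(12.0) + 3(1.007825) + 34.968853 + 15.994915
    = 48.000000 + 3.023475 + 34.968853 + 15.994915 = 101.987243

101.9872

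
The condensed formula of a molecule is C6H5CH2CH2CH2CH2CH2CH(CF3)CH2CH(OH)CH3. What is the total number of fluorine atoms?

3

Element totals:
  C: 16
  H: 23
  F: 3
  O: 1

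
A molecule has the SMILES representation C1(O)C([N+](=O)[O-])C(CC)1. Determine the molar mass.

Atom tally by fragment:
  cyclopropane ring core → C:3 H:6
  (− 3 ring H displaced by substituents)
  + OH → O:1 H:1
  + NO2 → N:1 O:2
  + C2H5 → C:2 H:5
Element totals:
  C: 5
  H: 9
  N: 1
  O: 3
Molecular formula: C5H9NO3.
  M = 5(12.011) + 9(1.008) + 14.007 + 3(15.999)
    = 60.055 + 9.072 + 14.007 + 47.997 = 131.131

131.13 g/mol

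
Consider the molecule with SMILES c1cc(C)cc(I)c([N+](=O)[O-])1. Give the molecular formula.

C7H6INO2

Atom tally by fragment:
  benzene ring core → C:6 H:6
  (− 3 ring H displaced by substituents)
  + CH3 → C:1 H:3
  + I → I:1
  + NO2 → N:1 O:2
Element totals:
  C: 7
  H: 6
  I: 1
  N: 1
  O: 2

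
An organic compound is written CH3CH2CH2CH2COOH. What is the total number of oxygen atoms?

Element totals:
  C: 5
  H: 10
  O: 2

2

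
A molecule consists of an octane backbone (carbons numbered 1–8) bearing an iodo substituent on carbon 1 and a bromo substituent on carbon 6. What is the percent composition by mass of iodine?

39.78%

Atom tally by fragment:
  ICH2 → C:1 H:2 I:1
  CH2 → C:1 H:2
  CH2 → C:1 H:2
  CH2 → C:1 H:2
  CH2 → C:1 H:2
  CH(Br) → C:1 H:1 Br:1
  CH2 → C:1 H:2
  CH3 → C:1 H:3
Element totals:
  C: 8
  H: 16
  Br: 1
  I: 1
Molecular formula: C8H16BrI.
Molar mass = 319.024 g/mol.
Mass from I: 1 × 126.904 = 126.904 g/mol.
%I = 126.904 / 319.024 × 100 = 39.78%.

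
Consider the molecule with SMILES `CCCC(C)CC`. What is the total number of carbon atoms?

7

Atom tally by fragment:
  CH3 → C:1 H:3
  CH2 → C:1 H:2
  CH2 → C:1 H:2
  CH(CH3) → C:2 H:4
  CH2 → C:1 H:2
  CH3 → C:1 H:3
Element totals:
  C: 7
  H: 16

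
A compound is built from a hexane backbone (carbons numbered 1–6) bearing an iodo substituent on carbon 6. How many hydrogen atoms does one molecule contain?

Atom tally by fragment:
  CH3 → C:1 H:3
  CH2 → C:1 H:2
  CH2 → C:1 H:2
  CH2 → C:1 H:2
  CH2 → C:1 H:2
  CH2I → C:1 H:2 I:1
Element totals:
  C: 6
  H: 13
  I: 1

13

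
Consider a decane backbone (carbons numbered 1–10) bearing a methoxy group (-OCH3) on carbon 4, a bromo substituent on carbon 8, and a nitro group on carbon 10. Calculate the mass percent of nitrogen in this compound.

Atom tally by fragment:
  CH3 → C:1 H:3
  CH2 → C:1 H:2
  CH2 → C:1 H:2
  CH(OCH3) → C:2 H:4 O:1
  CH2 → C:1 H:2
  CH2 → C:1 H:2
  CH2 → C:1 H:2
  CH(Br) → C:1 H:1 Br:1
  CH2 → C:1 H:2
  CH2NO2 → C:1 H:2 N:1 O:2
Element totals:
  C: 11
  H: 22
  Br: 1
  N: 1
  O: 3
Molecular formula: C11H22BrNO3.
Molar mass = 296.205 g/mol.
Mass from N: 1 × 14.007 = 14.007 g/mol.
%N = 14.007 / 296.205 × 100 = 4.73%.

4.73%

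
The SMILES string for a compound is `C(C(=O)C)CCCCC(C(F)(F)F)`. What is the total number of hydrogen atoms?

15

Atom tally by fragment:
  CH3COCH2 → C:3 H:5 O:1
  CH2 → C:1 H:2
  CH2 → C:1 H:2
  CH2 → C:1 H:2
  CH2 → C:1 H:2
  CH2CF3 → C:2 H:2 F:3
Element totals:
  C: 9
  H: 15
  F: 3
  O: 1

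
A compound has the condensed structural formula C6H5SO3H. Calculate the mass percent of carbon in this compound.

Atom tally by fragment:
  benzene ring core → C:6 H:6
  (− 1 ring H displaced by substituents)
  + SO3H → S:1 O:3 H:1
Element totals:
  C: 6
  H: 6
  O: 3
  S: 1
Molecular formula: C6H6O3S.
Molar mass = 158.171 g/mol.
Mass from C: 6 × 12.011 = 72.066 g/mol.
%C = 72.066 / 158.171 × 100 = 45.56%.

45.56%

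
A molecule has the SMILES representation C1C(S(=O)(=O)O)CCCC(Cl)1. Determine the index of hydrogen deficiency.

Atom tally by fragment:
  cyclohexane ring core → C:6 H:12
  (− 2 ring H displaced by substituents)
  + SO3H → S:1 O:3 H:1
  + Cl → Cl:1
Element totals:
  C: 6
  H: 11
  Cl: 1
  O: 3
  S: 1
Molecular formula: C6H11ClO3S.
DoU = (2C + 2 + N − H − X) / 2 = (2·6 + 2 + 0 − 11 − 1) / 2 = 1.

1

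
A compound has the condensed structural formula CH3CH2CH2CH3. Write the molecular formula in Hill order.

Element totals:
  C: 4
  H: 10

C4H10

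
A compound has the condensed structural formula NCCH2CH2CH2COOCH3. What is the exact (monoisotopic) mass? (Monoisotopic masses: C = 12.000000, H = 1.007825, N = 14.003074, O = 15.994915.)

Atom tally by fragment:
  NCCH2 → C:2 H:2 N:1
  CH2 → C:1 H:2
  CH2COOCH3 → C:3 H:5 O:2
Element totals:
  C: 6
  H: 9
  N: 1
  O: 2
Molecular formula: C6H9NO2.
  M = 6(12.0) + 9(1.007825) + 14.003074 + 2(15.994915)
    = 72.000000 + 9.070425 + 14.003074 + 31.989830 = 127.063329

127.0633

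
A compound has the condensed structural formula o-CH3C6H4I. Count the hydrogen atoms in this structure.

Element totals:
  C: 7
  H: 7
  I: 1

7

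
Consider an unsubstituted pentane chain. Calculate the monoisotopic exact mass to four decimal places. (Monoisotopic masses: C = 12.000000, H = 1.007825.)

Atom tally by fragment:
  CH3 → C:1 H:3
  CH2 → C:1 H:2
  CH2 → C:1 H:2
  CH2 → C:1 H:2
  CH3 → C:1 H:3
Element totals:
  C: 5
  H: 12
Molecular formula: C5H12.
  M = 5(12.0) + 12(1.007825)
    = 60.000000 + 12.093900 = 72.093900

72.0939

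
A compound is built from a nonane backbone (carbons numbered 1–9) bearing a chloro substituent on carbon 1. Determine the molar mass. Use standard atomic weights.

162.70 g/mol

Atom tally by fragment:
  ClCH2 → C:1 H:2 Cl:1
  CH2 → C:1 H:2
  CH2 → C:1 H:2
  CH2 → C:1 H:2
  CH2 → C:1 H:2
  CH2 → C:1 H:2
  CH2 → C:1 H:2
  CH2 → C:1 H:2
  CH3 → C:1 H:3
Element totals:
  C: 9
  H: 19
  Cl: 1
Molecular formula: C9H19Cl.
  M = 9(12.011) + 19(1.008) + 35.45
    = 108.099 + 19.152 + 35.450 = 162.701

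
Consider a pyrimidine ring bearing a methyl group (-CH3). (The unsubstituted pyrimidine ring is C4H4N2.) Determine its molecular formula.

Atom tally by fragment:
  pyrimidine ring core → C:4 H:4 N:2
  (− 1 ring H displaced by substituents)
  + CH3 → C:1 H:3
Element totals:
  C: 5
  H: 6
  N: 2

C5H6N2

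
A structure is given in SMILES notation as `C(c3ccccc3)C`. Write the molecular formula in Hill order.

Atom tally by fragment:
  C6H5CH2 → C:7 H:7
  CH3 → C:1 H:3
Element totals:
  C: 8
  H: 10

C8H10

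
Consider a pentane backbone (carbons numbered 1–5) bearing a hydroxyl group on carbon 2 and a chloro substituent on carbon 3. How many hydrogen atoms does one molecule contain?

Atom tally by fragment:
  CH3 → C:1 H:3
  CH(OH) → C:1 H:2 O:1
  CH(Cl) → C:1 H:1 Cl:1
  CH2 → C:1 H:2
  CH3 → C:1 H:3
Element totals:
  C: 5
  H: 11
  Cl: 1
  O: 1

11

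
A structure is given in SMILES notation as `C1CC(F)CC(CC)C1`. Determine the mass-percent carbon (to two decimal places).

Atom tally by fragment:
  cyclohexane ring core → C:6 H:12
  (− 2 ring H displaced by substituents)
  + F → F:1
  + C2H5 → C:2 H:5
Element totals:
  C: 8
  H: 15
  F: 1
Molecular formula: C8H15F.
Molar mass = 130.206 g/mol.
Mass from C: 8 × 12.011 = 96.088 g/mol.
%C = 96.088 / 130.206 × 100 = 73.80%.

73.80%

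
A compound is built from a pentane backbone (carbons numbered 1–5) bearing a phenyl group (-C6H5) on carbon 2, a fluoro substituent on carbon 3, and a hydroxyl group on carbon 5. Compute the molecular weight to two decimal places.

Atom tally by fragment:
  CH3 → C:1 H:3
  CH(C6H5) → C:7 H:6
  CH(F) → C:1 H:1 F:1
  CH2 → C:1 H:2
  CH2OH → C:1 H:3 O:1
Element totals:
  C: 11
  H: 15
  F: 1
  O: 1
Molecular formula: C11H15FO.
  M = 11(12.011) + 15(1.008) + 18.998 + 15.999
    = 132.121 + 15.120 + 18.998 + 15.999 = 182.238

182.24 g/mol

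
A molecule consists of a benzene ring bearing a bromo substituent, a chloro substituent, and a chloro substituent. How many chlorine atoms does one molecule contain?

Atom tally by fragment:
  benzene ring core → C:6 H:6
  (− 3 ring H displaced by substituents)
  + Br → Br:1
  + Cl → Cl:1
  + Cl → Cl:1
Element totals:
  C: 6
  H: 3
  Br: 1
  Cl: 2

2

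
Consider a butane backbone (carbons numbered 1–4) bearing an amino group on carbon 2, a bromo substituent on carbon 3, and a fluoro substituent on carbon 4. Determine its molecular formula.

C4H9BrFN

Atom tally by fragment:
  CH3 → C:1 H:3
  CH(NH2) → C:1 H:3 N:1
  CH(Br) → C:1 H:1 Br:1
  CH2F → C:1 H:2 F:1
Element totals:
  C: 4
  H: 9
  Br: 1
  F: 1
  N: 1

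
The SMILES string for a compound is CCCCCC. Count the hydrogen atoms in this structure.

Atom tally by fragment:
  CH3 → C:1 H:3
  CH2 → C:1 H:2
  CH2 → C:1 H:2
  CH2 → C:1 H:2
  CH2 → C:1 H:2
  CH3 → C:1 H:3
Element totals:
  C: 6
  H: 14

14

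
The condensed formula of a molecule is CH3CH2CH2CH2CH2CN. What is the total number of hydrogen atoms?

Atom tally by fragment:
  CH3 → C:1 H:3
  CH2 → C:1 H:2
  CH2 → C:1 H:2
  CH2 → C:1 H:2
  CH2CN → C:2 H:2 N:1
Element totals:
  C: 6
  H: 11
  N: 1

11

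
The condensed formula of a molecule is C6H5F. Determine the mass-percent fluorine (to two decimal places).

Atom tally by fragment:
  benzene ring core → C:6 H:6
  (− 1 ring H displaced by substituents)
  + F → F:1
Element totals:
  C: 6
  H: 5
  F: 1
Molecular formula: C6H5F.
Molar mass = 96.104 g/mol.
Mass from F: 1 × 18.998 = 18.998 g/mol.
%F = 18.998 / 96.104 × 100 = 19.77%.

19.77%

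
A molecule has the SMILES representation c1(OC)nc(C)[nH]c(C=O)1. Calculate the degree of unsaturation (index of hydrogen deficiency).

Atom tally by fragment:
  imidazole ring core → C:3 H:4 N:2
  (− 3 ring H displaced by substituents)
  + OCH3 → C:1 H:3 O:1
  + CH3 → C:1 H:3
  + CHO → C:1 H:1 O:1
Element totals:
  C: 6
  H: 8
  N: 2
  O: 2
Molecular formula: C6H8N2O2.
DoU = (2C + 2 + N − H − X) / 2 = (2·6 + 2 + 2 − 8 − 0) / 2 = 4.

4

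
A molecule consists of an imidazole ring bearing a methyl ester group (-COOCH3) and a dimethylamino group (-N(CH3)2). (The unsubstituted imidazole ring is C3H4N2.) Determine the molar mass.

169.18 g/mol

Atom tally by fragment:
  imidazole ring core → C:3 H:4 N:2
  (− 2 ring H displaced by substituents)
  + COOCH3 → C:2 H:3 O:2
  + N(CH3)2 → N:1 C:2 H:6
Element totals:
  C: 7
  H: 11
  N: 3
  O: 2
Molecular formula: C7H11N3O2.
  M = 7(12.011) + 11(1.008) + 3(14.007) + 2(15.999)
    = 84.077 + 11.088 + 42.021 + 31.998 = 169.184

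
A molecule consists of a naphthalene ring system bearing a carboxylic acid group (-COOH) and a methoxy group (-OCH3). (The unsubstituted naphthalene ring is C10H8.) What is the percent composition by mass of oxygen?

Atom tally by fragment:
  naphthalene ring system core → C:10 H:8
  (− 2 ring H displaced by substituents)
  + COOH → C:1 H:1 O:2
  + OCH3 → C:1 H:3 O:1
Element totals:
  C: 12
  H: 10
  O: 3
Molecular formula: C12H10O3.
Molar mass = 202.209 g/mol.
Mass from O: 3 × 15.999 = 47.997 g/mol.
%O = 47.997 / 202.209 × 100 = 23.74%.

23.74%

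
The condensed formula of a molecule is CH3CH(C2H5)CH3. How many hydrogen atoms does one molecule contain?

12

Atom tally by fragment:
  CH3 → C:1 H:3
  CH(C2H5) → C:3 H:6
  CH3 → C:1 H:3
Element totals:
  C: 5
  H: 12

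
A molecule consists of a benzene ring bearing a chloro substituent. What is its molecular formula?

C6H5Cl

Atom tally by fragment:
  benzene ring core → C:6 H:6
  (− 1 ring H displaced by substituents)
  + Cl → Cl:1
Element totals:
  C: 6
  H: 5
  Cl: 1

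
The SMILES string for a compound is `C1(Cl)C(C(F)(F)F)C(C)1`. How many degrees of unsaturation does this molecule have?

1

Atom tally by fragment:
  cyclopropane ring core → C:3 H:6
  (− 3 ring H displaced by substituents)
  + Cl → Cl:1
  + CF3 → C:1 F:3
  + CH3 → C:1 H:3
Element totals:
  C: 5
  H: 6
  Cl: 1
  F: 3
Molecular formula: C5H6ClF3.
DoU = (2C + 2 + N − H − X) / 2 = (2·5 + 2 + 0 − 6 − 4) / 2 = 1.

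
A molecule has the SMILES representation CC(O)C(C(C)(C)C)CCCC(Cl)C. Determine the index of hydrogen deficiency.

0

Atom tally by fragment:
  CH3 → C:1 H:3
  CH(OH) → C:1 H:2 O:1
  CH(C(CH3)3) → C:5 H:10
  CH2 → C:1 H:2
  CH2 → C:1 H:2
  CH2 → C:1 H:2
  CH(Cl) → C:1 H:1 Cl:1
  CH3 → C:1 H:3
Element totals:
  C: 12
  H: 25
  Cl: 1
  O: 1
Molecular formula: C12H25ClO.
DoU = (2C + 2 + N − H − X) / 2 = (2·12 + 2 + 0 − 25 − 1) / 2 = 0.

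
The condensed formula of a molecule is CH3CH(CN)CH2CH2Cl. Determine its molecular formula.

Atom tally by fragment:
  CH3 → C:1 H:3
  CH(CN) → C:2 H:1 N:1
  CH2 → C:1 H:2
  CH2Cl → C:1 H:2 Cl:1
Element totals:
  C: 5
  H: 8
  Cl: 1
  N: 1

C5H8ClN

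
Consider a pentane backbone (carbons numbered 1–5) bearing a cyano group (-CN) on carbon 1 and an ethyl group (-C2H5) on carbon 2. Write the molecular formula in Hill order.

C8H15N

Atom tally by fragment:
  NCCH2 → C:2 H:2 N:1
  CH(C2H5) → C:3 H:6
  CH2 → C:1 H:2
  CH2 → C:1 H:2
  CH3 → C:1 H:3
Element totals:
  C: 8
  H: 15
  N: 1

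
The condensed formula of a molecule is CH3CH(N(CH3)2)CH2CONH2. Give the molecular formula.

C6H14N2O

Element totals:
  C: 6
  H: 14
  N: 2
  O: 1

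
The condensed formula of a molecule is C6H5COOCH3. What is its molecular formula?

C8H8O2

Atom tally by fragment:
  benzene ring core → C:6 H:6
  (− 1 ring H displaced by substituents)
  + COOCH3 → C:2 H:3 O:2
Element totals:
  C: 8
  H: 8
  O: 2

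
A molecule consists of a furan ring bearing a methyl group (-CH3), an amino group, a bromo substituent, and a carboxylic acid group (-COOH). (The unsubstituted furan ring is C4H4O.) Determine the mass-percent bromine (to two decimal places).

Atom tally by fragment:
  furan ring core → C:4 H:4 O:1
  (− 4 ring H displaced by substituents)
  + CH3 → C:1 H:3
  + NH2 → N:1 H:2
  + Br → Br:1
  + COOH → C:1 H:1 O:2
Element totals:
  C: 6
  H: 6
  Br: 1
  N: 1
  O: 3
Molecular formula: C6H6BrNO3.
Molar mass = 220.022 g/mol.
Mass from Br: 1 × 79.904 = 79.904 g/mol.
%Br = 79.904 / 220.022 × 100 = 36.32%.

36.32%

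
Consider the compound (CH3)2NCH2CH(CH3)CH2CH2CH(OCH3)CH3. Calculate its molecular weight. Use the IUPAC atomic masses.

Atom tally by fragment:
  (CH3)2NCH2 → C:3 H:8 N:1
  CH(CH3) → C:2 H:4
  CH2 → C:1 H:2
  CH2 → C:1 H:2
  CH(OCH3) → C:2 H:4 O:1
  CH3 → C:1 H:3
Element totals:
  C: 10
  H: 23
  N: 1
  O: 1
Molecular formula: C10H23NO.
  M = 10(12.011) + 23(1.008) + 14.007 + 15.999
    = 120.110 + 23.184 + 14.007 + 15.999 = 173.300

173.30 g/mol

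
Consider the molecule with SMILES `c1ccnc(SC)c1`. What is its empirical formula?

C6H7NS

Atom tally by fragment:
  pyridine ring core → C:5 H:5 N:1
  (− 1 ring H displaced by substituents)
  + SCH3 → C:1 H:3 S:1
Element totals:
  C: 6
  H: 7
  N: 1
  S: 1
Molecular formula: C6H7NS.
gcd of subscripts (6, 7, 1, 1) = 1, so the empirical formula equals the molecular formula.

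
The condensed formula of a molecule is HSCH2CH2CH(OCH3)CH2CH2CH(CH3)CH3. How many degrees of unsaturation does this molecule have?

Element totals:
  C: 9
  H: 20
  O: 1
  S: 1
Molecular formula: C9H20OS.
DoU = (2C + 2 + N − H − X) / 2 = (2·9 + 2 + 0 − 20 − 0) / 2 = 0.

0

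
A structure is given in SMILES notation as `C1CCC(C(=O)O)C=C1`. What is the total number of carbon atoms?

Atom tally by fragment:
  cyclohexene ring core → C:6 H:10
  (− 1 ring H displaced by substituents)
  + COOH → C:1 H:1 O:2
Element totals:
  C: 7
  H: 10
  O: 2

7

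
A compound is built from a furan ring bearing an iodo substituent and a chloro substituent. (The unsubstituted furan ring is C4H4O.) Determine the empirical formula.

C4H2ClIO

Atom tally by fragment:
  furan ring core → C:4 H:4 O:1
  (− 2 ring H displaced by substituents)
  + I → I:1
  + Cl → Cl:1
Element totals:
  C: 4
  H: 2
  Cl: 1
  I: 1
  O: 1
Molecular formula: C4H2ClIO.
gcd of subscripts (4, 1, 2, 1, 1) = 1, so the empirical formula equals the molecular formula.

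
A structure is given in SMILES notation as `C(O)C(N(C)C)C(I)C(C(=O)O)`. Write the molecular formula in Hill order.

Atom tally by fragment:
  HOCH2 → C:1 H:3 O:1
  CH(N(CH3)2) → C:3 H:7 N:1
  CH(I) → C:1 H:1 I:1
  CH2COOH → C:2 H:3 O:2
Element totals:
  C: 7
  H: 14
  I: 1
  N: 1
  O: 3

C7H14INO3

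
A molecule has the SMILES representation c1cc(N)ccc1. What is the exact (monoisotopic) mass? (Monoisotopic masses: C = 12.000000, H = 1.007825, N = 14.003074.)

93.0578

Atom tally by fragment:
  benzene ring core → C:6 H:6
  (− 1 ring H displaced by substituents)
  + NH2 → N:1 H:2
Element totals:
  C: 6
  H: 7
  N: 1
Molecular formula: C6H7N.
  M = 6(12.0) + 7(1.007825) + 14.003074
    = 72.000000 + 7.054775 + 14.003074 = 93.057849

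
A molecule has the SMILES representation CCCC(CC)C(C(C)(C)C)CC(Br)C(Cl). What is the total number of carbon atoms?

Atom tally by fragment:
  CH3 → C:1 H:3
  CH2 → C:1 H:2
  CH2 → C:1 H:2
  CH(C2H5) → C:3 H:6
  CH(C(CH3)3) → C:5 H:10
  CH2 → C:1 H:2
  CH(Br) → C:1 H:1 Br:1
  CH2Cl → C:1 H:2 Cl:1
Element totals:
  C: 14
  H: 28
  Br: 1
  Cl: 1

14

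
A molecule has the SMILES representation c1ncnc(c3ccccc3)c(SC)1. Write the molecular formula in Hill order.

C11H10N2S

Atom tally by fragment:
  pyrimidine ring core → C:4 H:4 N:2
  (− 2 ring H displaced by substituents)
  + C6H5 → C:6 H:5
  + SCH3 → C:1 H:3 S:1
Element totals:
  C: 11
  H: 10
  N: 2
  S: 1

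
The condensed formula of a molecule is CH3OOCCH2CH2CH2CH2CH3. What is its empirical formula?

C7H14O2

Atom tally by fragment:
  CH3OOCCH2 → C:3 H:5 O:2
  CH2 → C:1 H:2
  CH2 → C:1 H:2
  CH2 → C:1 H:2
  CH3 → C:1 H:3
Element totals:
  C: 7
  H: 14
  O: 2
Molecular formula: C7H14O2.
gcd of subscripts (7, 14, 2) = 1, so the empirical formula equals the molecular formula.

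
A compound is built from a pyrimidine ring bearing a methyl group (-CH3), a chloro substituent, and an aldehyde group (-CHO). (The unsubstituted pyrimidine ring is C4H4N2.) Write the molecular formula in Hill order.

C6H5ClN2O

Atom tally by fragment:
  pyrimidine ring core → C:4 H:4 N:2
  (− 3 ring H displaced by substituents)
  + CH3 → C:1 H:3
  + Cl → Cl:1
  + CHO → C:1 H:1 O:1
Element totals:
  C: 6
  H: 5
  Cl: 1
  N: 2
  O: 1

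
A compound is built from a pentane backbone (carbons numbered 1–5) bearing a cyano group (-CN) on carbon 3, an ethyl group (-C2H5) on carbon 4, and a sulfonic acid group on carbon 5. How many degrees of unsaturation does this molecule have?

2

Atom tally by fragment:
  CH3 → C:1 H:3
  CH2 → C:1 H:2
  CH(CN) → C:2 H:1 N:1
  CH(C2H5) → C:3 H:6
  CH2SO3H → C:1 H:3 S:1 O:3
Element totals:
  C: 8
  H: 15
  N: 1
  O: 3
  S: 1
Molecular formula: C8H15NO3S.
DoU = (2C + 2 + N − H − X) / 2 = (2·8 + 2 + 1 − 15 − 0) / 2 = 2.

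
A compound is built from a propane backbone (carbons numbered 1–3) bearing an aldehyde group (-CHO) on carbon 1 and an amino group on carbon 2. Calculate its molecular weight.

Atom tally by fragment:
  OHCCH2 → C:2 H:3 O:1
  CH(NH2) → C:1 H:3 N:1
  CH3 → C:1 H:3
Element totals:
  C: 4
  H: 9
  N: 1
  O: 1
Molecular formula: C4H9NO.
  M = 4(12.011) + 9(1.008) + 14.007 + 15.999
    = 48.044 + 9.072 + 14.007 + 15.999 = 87.122

87.12 g/mol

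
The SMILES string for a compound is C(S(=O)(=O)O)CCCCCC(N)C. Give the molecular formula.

Atom tally by fragment:
  HO3SCH2 → C:1 H:3 S:1 O:3
  CH2 → C:1 H:2
  CH2 → C:1 H:2
  CH2 → C:1 H:2
  CH2 → C:1 H:2
  CH2 → C:1 H:2
  CH(NH2) → C:1 H:3 N:1
  CH3 → C:1 H:3
Element totals:
  C: 8
  H: 19
  N: 1
  O: 3
  S: 1

C8H19NO3S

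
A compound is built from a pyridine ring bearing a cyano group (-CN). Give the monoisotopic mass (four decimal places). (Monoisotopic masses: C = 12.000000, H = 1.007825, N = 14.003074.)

104.0374

Atom tally by fragment:
  pyridine ring core → C:5 H:5 N:1
  (− 1 ring H displaced by substituents)
  + CN → C:1 N:1
Element totals:
  C: 6
  H: 4
  N: 2
Molecular formula: C6H4N2.
  M = 6(12.0) + 4(1.007825) + 2(14.003074)
    = 72.000000 + 4.031300 + 28.006148 = 104.037448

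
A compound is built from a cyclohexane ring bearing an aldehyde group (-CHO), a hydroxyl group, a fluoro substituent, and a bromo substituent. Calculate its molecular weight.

225.06 g/mol

Atom tally by fragment:
  cyclohexane ring core → C:6 H:12
  (− 4 ring H displaced by substituents)
  + CHO → C:1 H:1 O:1
  + OH → O:1 H:1
  + F → F:1
  + Br → Br:1
Element totals:
  C: 7
  H: 10
  Br: 1
  F: 1
  O: 2
Molecular formula: C7H10BrFO2.
  M = 7(12.011) + 10(1.008) + 79.904 + 18.998 + 2(15.999)
    = 84.077 + 10.080 + 79.904 + 18.998 + 31.998 = 225.057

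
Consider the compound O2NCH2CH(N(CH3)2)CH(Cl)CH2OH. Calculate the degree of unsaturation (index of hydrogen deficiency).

1

Atom tally by fragment:
  O2NCH2 → C:1 H:2 N:1 O:2
  CH(N(CH3)2) → C:3 H:7 N:1
  CH(Cl) → C:1 H:1 Cl:1
  CH2OH → C:1 H:3 O:1
Element totals:
  C: 6
  H: 13
  Cl: 1
  N: 2
  O: 3
Molecular formula: C6H13ClN2O3.
DoU = (2C + 2 + N − H − X) / 2 = (2·6 + 2 + 2 − 13 − 1) / 2 = 1.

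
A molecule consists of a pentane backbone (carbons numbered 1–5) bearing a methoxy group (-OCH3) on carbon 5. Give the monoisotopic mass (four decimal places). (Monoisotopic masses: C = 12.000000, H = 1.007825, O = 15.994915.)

Atom tally by fragment:
  CH3 → C:1 H:3
  CH2 → C:1 H:2
  CH2 → C:1 H:2
  CH2 → C:1 H:2
  CH2OCH3 → C:2 H:5 O:1
Element totals:
  C: 6
  H: 14
  O: 1
Molecular formula: C6H14O.
  M = 6(12.0) + 14(1.007825) + 15.994915
    = 72.000000 + 14.109550 + 15.994915 = 102.104465

102.1045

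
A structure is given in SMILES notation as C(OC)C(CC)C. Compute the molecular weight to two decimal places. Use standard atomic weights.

102.18 g/mol

Atom tally by fragment:
  CH3OCH2 → C:2 H:5 O:1
  CH(C2H5) → C:3 H:6
  CH3 → C:1 H:3
Element totals:
  C: 6
  H: 14
  O: 1
Molecular formula: C6H14O.
  M = 6(12.011) + 14(1.008) + 15.999
    = 72.066 + 14.112 + 15.999 = 102.177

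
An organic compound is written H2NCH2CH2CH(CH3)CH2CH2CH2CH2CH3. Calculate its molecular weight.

143.27 g/mol

Atom tally by fragment:
  H2NCH2 → C:1 H:4 N:1
  CH2 → C:1 H:2
  CH(CH3) → C:2 H:4
  CH2 → C:1 H:2
  CH2 → C:1 H:2
  CH2 → C:1 H:2
  CH2 → C:1 H:2
  CH3 → C:1 H:3
Element totals:
  C: 9
  H: 21
  N: 1
Molecular formula: C9H21N.
  M = 9(12.011) + 21(1.008) + 14.007
    = 108.099 + 21.168 + 14.007 = 143.274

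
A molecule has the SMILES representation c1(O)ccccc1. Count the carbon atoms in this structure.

Atom tally by fragment:
  benzene ring core → C:6 H:6
  (− 1 ring H displaced by substituents)
  + OH → O:1 H:1
Element totals:
  C: 6
  H: 6
  O: 1

6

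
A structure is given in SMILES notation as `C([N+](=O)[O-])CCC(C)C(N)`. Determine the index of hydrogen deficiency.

Atom tally by fragment:
  O2NCH2 → C:1 H:2 N:1 O:2
  CH2 → C:1 H:2
  CH2 → C:1 H:2
  CH(CH3) → C:2 H:4
  CH2NH2 → C:1 H:4 N:1
Element totals:
  C: 6
  H: 14
  N: 2
  O: 2
Molecular formula: C6H14N2O2.
DoU = (2C + 2 + N − H − X) / 2 = (2·6 + 2 + 2 − 14 − 0) / 2 = 1.

1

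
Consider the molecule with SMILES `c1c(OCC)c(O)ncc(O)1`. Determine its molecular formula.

C7H9NO3

Atom tally by fragment:
  pyridine ring core → C:5 H:5 N:1
  (− 3 ring H displaced by substituents)
  + OC2H5 → C:2 H:5 O:1
  + OH → O:1 H:1
  + OH → O:1 H:1
Element totals:
  C: 7
  H: 9
  N: 1
  O: 3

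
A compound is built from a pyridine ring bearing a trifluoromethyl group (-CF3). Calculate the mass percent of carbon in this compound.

48.99%

Atom tally by fragment:
  pyridine ring core → C:5 H:5 N:1
  (− 1 ring H displaced by substituents)
  + CF3 → C:1 F:3
Element totals:
  C: 6
  H: 4
  F: 3
  N: 1
Molecular formula: C6H4F3N.
Molar mass = 147.099 g/mol.
Mass from C: 6 × 12.011 = 72.066 g/mol.
%C = 72.066 / 147.099 × 100 = 48.99%.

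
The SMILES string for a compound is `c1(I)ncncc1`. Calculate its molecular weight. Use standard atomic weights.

205.99 g/mol

Atom tally by fragment:
  pyrimidine ring core → C:4 H:4 N:2
  (− 1 ring H displaced by substituents)
  + I → I:1
Element totals:
  C: 4
  H: 3
  I: 1
  N: 2
Molecular formula: C4H3IN2.
  M = 4(12.011) + 3(1.008) + 126.904 + 2(14.007)
    = 48.044 + 3.024 + 126.904 + 28.014 = 205.986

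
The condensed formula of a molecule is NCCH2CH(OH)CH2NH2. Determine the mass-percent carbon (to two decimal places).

Atom tally by fragment:
  NCCH2 → C:2 H:2 N:1
  CH(OH) → C:1 H:2 O:1
  CH2NH2 → C:1 H:4 N:1
Element totals:
  C: 4
  H: 8
  N: 2
  O: 1
Molecular formula: C4H8N2O.
Molar mass = 100.121 g/mol.
Mass from C: 4 × 12.011 = 48.044 g/mol.
%C = 48.044 / 100.121 × 100 = 47.99%.

47.99%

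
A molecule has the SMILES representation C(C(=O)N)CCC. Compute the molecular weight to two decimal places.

101.15 g/mol

Atom tally by fragment:
  H2NOCCH2 → C:2 H:4 O:1 N:1
  CH2 → C:1 H:2
  CH2 → C:1 H:2
  CH3 → C:1 H:3
Element totals:
  C: 5
  H: 11
  N: 1
  O: 1
Molecular formula: C5H11NO.
  M = 5(12.011) + 11(1.008) + 14.007 + 15.999
    = 60.055 + 11.088 + 14.007 + 15.999 = 101.149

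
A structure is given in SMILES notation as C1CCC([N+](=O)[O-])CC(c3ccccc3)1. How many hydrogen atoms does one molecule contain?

15

Atom tally by fragment:
  cyclohexane ring core → C:6 H:12
  (− 2 ring H displaced by substituents)
  + NO2 → N:1 O:2
  + C6H5 → C:6 H:5
Element totals:
  C: 12
  H: 15
  N: 1
  O: 2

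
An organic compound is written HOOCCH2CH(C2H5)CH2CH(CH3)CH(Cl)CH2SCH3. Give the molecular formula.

Atom tally by fragment:
  HOOCCH2 → C:2 H:3 O:2
  CH(C2H5) → C:3 H:6
  CH2 → C:1 H:2
  CH(CH3) → C:2 H:4
  CH(Cl) → C:1 H:1 Cl:1
  CH2SCH3 → C:2 H:5 S:1
Element totals:
  C: 11
  H: 21
  Cl: 1
  O: 2
  S: 1

C11H21ClO2S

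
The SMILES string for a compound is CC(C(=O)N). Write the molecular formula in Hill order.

Atom tally by fragment:
  CH3 → C:1 H:3
  CH2CONH2 → C:2 H:4 O:1 N:1
Element totals:
  C: 3
  H: 7
  N: 1
  O: 1

C3H7NO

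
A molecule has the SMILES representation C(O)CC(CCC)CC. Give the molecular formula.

C8H18O

Atom tally by fragment:
  HOCH2 → C:1 H:3 O:1
  CH2 → C:1 H:2
  CH(CH2CH2CH3) → C:4 H:8
  CH2 → C:1 H:2
  CH3 → C:1 H:3
Element totals:
  C: 8
  H: 18
  O: 1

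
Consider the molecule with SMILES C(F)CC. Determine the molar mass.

Atom tally by fragment:
  FCH2 → C:1 H:2 F:1
  CH2 → C:1 H:2
  CH3 → C:1 H:3
Element totals:
  C: 3
  H: 7
  F: 1
Molecular formula: C3H7F.
  M = 3(12.011) + 7(1.008) + 18.998
    = 36.033 + 7.056 + 18.998 = 62.087

62.09 g/mol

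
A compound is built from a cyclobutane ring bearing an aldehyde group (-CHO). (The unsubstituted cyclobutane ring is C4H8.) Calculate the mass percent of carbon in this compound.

Atom tally by fragment:
  cyclobutane ring core → C:4 H:8
  (− 1 ring H displaced by substituents)
  + CHO → C:1 H:1 O:1
Element totals:
  C: 5
  H: 8
  O: 1
Molecular formula: C5H8O.
Molar mass = 84.118 g/mol.
Mass from C: 5 × 12.011 = 60.055 g/mol.
%C = 60.055 / 84.118 × 100 = 71.39%.

71.39%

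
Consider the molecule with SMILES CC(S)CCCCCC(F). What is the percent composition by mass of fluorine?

Atom tally by fragment:
  CH3 → C:1 H:3
  CH(SH) → C:1 H:2 S:1
  CH2 → C:1 H:2
  CH2 → C:1 H:2
  CH2 → C:1 H:2
  CH2 → C:1 H:2
  CH2 → C:1 H:2
  CH2F → C:1 H:2 F:1
Element totals:
  C: 8
  H: 17
  F: 1
  S: 1
Molecular formula: C8H17FS.
Molar mass = 164.282 g/mol.
Mass from F: 1 × 18.998 = 18.998 g/mol.
%F = 18.998 / 164.282 × 100 = 11.56%.

11.56%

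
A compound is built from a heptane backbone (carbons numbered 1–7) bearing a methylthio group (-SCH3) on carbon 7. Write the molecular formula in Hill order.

Atom tally by fragment:
  CH3 → C:1 H:3
  CH2 → C:1 H:2
  CH2 → C:1 H:2
  CH2 → C:1 H:2
  CH2 → C:1 H:2
  CH2 → C:1 H:2
  CH2SCH3 → C:2 H:5 S:1
Element totals:
  C: 8
  H: 18
  S: 1

C8H18S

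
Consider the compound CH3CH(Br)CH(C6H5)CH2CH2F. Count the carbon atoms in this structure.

Element totals:
  C: 11
  H: 14
  Br: 1
  F: 1

11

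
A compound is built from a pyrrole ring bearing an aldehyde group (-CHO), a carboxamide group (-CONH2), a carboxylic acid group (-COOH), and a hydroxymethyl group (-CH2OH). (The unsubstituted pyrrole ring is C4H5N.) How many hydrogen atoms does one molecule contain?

Atom tally by fragment:
  pyrrole ring core → C:4 H:5 N:1
  (− 4 ring H displaced by substituents)
  + CHO → C:1 H:1 O:1
  + CONH2 → C:1 H:2 O:1 N:1
  + COOH → C:1 H:1 O:2
  + CH2OH → C:1 H:3 O:1
Element totals:
  C: 8
  H: 8
  N: 2
  O: 5

8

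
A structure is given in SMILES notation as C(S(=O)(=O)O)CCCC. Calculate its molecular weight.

Atom tally by fragment:
  HO3SCH2 → C:1 H:3 S:1 O:3
  CH2 → C:1 H:2
  CH2 → C:1 H:2
  CH2 → C:1 H:2
  CH3 → C:1 H:3
Element totals:
  C: 5
  H: 12
  O: 3
  S: 1
Molecular formula: C5H12O3S.
  M = 5(12.011) + 12(1.008) + 3(15.999) + 32.06
    = 60.055 + 12.096 + 47.997 + 32.060 = 152.208

152.21 g/mol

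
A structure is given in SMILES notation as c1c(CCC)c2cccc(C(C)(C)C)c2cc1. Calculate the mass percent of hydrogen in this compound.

9.80%

Atom tally by fragment:
  naphthalene ring system core → C:10 H:8
  (− 2 ring H displaced by substituents)
  + CH2CH2CH3 → C:3 H:7
  + C(CH3)3 → C:4 H:9
Element totals:
  C: 17
  H: 22
Molecular formula: C17H22.
Molar mass = 226.363 g/mol.
Mass from H: 22 × 1.008 = 22.176 g/mol.
%H = 22.176 / 226.363 × 100 = 9.80%.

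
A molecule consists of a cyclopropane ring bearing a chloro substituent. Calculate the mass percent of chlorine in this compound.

Atom tally by fragment:
  cyclopropane ring core → C:3 H:6
  (− 1 ring H displaced by substituents)
  + Cl → Cl:1
Element totals:
  C: 3
  H: 5
  Cl: 1
Molecular formula: C3H5Cl.
Molar mass = 76.523 g/mol.
Mass from Cl: 1 × 35.45 = 35.450 g/mol.
%Cl = 35.450 / 76.523 × 100 = 46.33%.

46.33%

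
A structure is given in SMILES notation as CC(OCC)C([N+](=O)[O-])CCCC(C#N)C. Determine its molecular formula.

C11H20N2O3

Atom tally by fragment:
  CH3 → C:1 H:3
  CH(OC2H5) → C:3 H:6 O:1
  CH(NO2) → C:1 H:1 N:1 O:2
  CH2 → C:1 H:2
  CH2 → C:1 H:2
  CH2 → C:1 H:2
  CH(CN) → C:2 H:1 N:1
  CH3 → C:1 H:3
Element totals:
  C: 11
  H: 20
  N: 2
  O: 3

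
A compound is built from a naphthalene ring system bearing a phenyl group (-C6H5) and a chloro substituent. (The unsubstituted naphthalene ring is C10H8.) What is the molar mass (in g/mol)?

238.71 g/mol

Atom tally by fragment:
  naphthalene ring system core → C:10 H:8
  (− 2 ring H displaced by substituents)
  + C6H5 → C:6 H:5
  + Cl → Cl:1
Element totals:
  C: 16
  H: 11
  Cl: 1
Molecular formula: C16H11Cl.
  M = 16(12.011) + 11(1.008) + 35.45
    = 192.176 + 11.088 + 35.450 = 238.714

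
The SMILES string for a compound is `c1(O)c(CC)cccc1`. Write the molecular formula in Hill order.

C8H10O

Atom tally by fragment:
  benzene ring core → C:6 H:6
  (− 2 ring H displaced by substituents)
  + OH → O:1 H:1
  + C2H5 → C:2 H:5
Element totals:
  C: 8
  H: 10
  O: 1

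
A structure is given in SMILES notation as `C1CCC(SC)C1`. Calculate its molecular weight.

116.22 g/mol

Atom tally by fragment:
  cyclopentane ring core → C:5 H:10
  (− 1 ring H displaced by substituents)
  + SCH3 → C:1 H:3 S:1
Element totals:
  C: 6
  H: 12
  S: 1
Molecular formula: C6H12S.
  M = 6(12.011) + 12(1.008) + 32.06
    = 72.066 + 12.096 + 32.060 = 116.222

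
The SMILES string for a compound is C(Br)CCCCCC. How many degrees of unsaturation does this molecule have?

0

Atom tally by fragment:
  BrCH2 → C:1 H:2 Br:1
  CH2 → C:1 H:2
  CH2 → C:1 H:2
  CH2 → C:1 H:2
  CH2 → C:1 H:2
  CH2 → C:1 H:2
  CH3 → C:1 H:3
Element totals:
  C: 7
  H: 15
  Br: 1
Molecular formula: C7H15Br.
DoU = (2C + 2 + N − H − X) / 2 = (2·7 + 2 + 0 − 15 − 1) / 2 = 0.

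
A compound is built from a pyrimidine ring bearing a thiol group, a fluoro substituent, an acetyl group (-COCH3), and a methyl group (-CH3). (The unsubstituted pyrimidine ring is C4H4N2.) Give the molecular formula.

C7H7FN2OS

Atom tally by fragment:
  pyrimidine ring core → C:4 H:4 N:2
  (− 4 ring H displaced by substituents)
  + SH → S:1 H:1
  + F → F:1
  + COCH3 → C:2 H:3 O:1
  + CH3 → C:1 H:3
Element totals:
  C: 7
  H: 7
  F: 1
  N: 2
  O: 1
  S: 1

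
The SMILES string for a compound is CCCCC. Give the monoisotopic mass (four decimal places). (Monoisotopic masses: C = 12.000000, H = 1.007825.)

72.0939

Atom tally by fragment:
  CH3 → C:1 H:3
  CH2 → C:1 H:2
  CH2 → C:1 H:2
  CH2 → C:1 H:2
  CH3 → C:1 H:3
Element totals:
  C: 5
  H: 12
Molecular formula: C5H12.
  M = 5(12.0) + 12(1.007825)
    = 60.000000 + 12.093900 = 72.093900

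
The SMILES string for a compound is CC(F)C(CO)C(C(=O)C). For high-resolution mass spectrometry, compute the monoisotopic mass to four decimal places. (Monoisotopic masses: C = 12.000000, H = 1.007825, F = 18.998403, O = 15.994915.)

148.0900

Atom tally by fragment:
  CH3 → C:1 H:3
  CH(F) → C:1 H:1 F:1
  CH(CH2OH) → C:2 H:4 O:1
  CH2COCH3 → C:3 H:5 O:1
Element totals:
  C: 7
  H: 13
  F: 1
  O: 2
Molecular formula: C7H13FO2.
  M = 7(12.0) + 13(1.007825) + 18.998403 + 2(15.994915)
    = 84.000000 + 13.101725 + 18.998403 + 31.989830 = 148.089958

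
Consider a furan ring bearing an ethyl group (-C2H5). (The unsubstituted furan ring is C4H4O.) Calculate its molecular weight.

96.13 g/mol

Atom tally by fragment:
  furan ring core → C:4 H:4 O:1
  (− 1 ring H displaced by substituents)
  + C2H5 → C:2 H:5
Element totals:
  C: 6
  H: 8
  O: 1
Molecular formula: C6H8O.
  M = 6(12.011) + 8(1.008) + 15.999
    = 72.066 + 8.064 + 15.999 = 96.129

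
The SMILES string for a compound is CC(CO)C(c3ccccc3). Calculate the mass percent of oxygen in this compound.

10.65%

Atom tally by fragment:
  CH3 → C:1 H:3
  CH(CH2OH) → C:2 H:4 O:1
  CH2C6H5 → C:7 H:7
Element totals:
  C: 10
  H: 14
  O: 1
Molecular formula: C10H14O.
Molar mass = 150.221 g/mol.
Mass from O: 1 × 15.999 = 15.999 g/mol.
%O = 15.999 / 150.221 × 100 = 10.65%.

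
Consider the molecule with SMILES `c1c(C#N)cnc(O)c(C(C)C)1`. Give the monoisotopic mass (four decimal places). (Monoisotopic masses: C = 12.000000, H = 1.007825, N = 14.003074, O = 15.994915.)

162.0793

Atom tally by fragment:
  pyridine ring core → C:5 H:5 N:1
  (− 3 ring H displaced by substituents)
  + CN → C:1 N:1
  + OH → O:1 H:1
  + CH(CH3)2 → C:3 H:7
Element totals:
  C: 9
  H: 10
  N: 2
  O: 1
Molecular formula: C9H10N2O.
  M = 9(12.0) + 10(1.007825) + 2(14.003074) + 15.994915
    = 108.000000 + 10.078250 + 28.006148 + 15.994915 = 162.079313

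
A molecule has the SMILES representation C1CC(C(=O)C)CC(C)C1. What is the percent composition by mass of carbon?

77.09%

Atom tally by fragment:
  cyclohexane ring core → C:6 H:12
  (− 2 ring H displaced by substituents)
  + COCH3 → C:2 H:3 O:1
  + CH3 → C:1 H:3
Element totals:
  C: 9
  H: 16
  O: 1
Molecular formula: C9H16O.
Molar mass = 140.226 g/mol.
Mass from C: 9 × 12.011 = 108.099 g/mol.
%C = 108.099 / 140.226 × 100 = 77.09%.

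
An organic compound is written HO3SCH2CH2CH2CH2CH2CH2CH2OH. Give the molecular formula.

C7H16O4S

Element totals:
  C: 7
  H: 16
  O: 4
  S: 1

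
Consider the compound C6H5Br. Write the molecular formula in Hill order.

Atom tally by fragment:
  benzene ring core → C:6 H:6
  (− 1 ring H displaced by substituents)
  + Br → Br:1
Element totals:
  C: 6
  H: 5
  Br: 1

C6H5Br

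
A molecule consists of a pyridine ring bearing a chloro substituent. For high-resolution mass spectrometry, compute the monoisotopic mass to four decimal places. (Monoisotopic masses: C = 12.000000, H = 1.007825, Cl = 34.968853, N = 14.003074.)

Atom tally by fragment:
  pyridine ring core → C:5 H:5 N:1
  (− 1 ring H displaced by substituents)
  + Cl → Cl:1
Element totals:
  C: 5
  H: 4
  Cl: 1
  N: 1
Molecular formula: C5H4ClN.
  M = 5(12.0) + 4(1.007825) + 34.968853 + 14.003074
    = 60.000000 + 4.031300 + 34.968853 + 14.003074 = 113.003227

113.0032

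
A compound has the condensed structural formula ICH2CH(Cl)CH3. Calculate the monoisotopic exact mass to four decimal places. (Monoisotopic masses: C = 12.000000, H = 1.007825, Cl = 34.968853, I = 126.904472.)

Atom tally by fragment:
  ICH2 → C:1 H:2 I:1
  CH(Cl) → C:1 H:1 Cl:1
  CH3 → C:1 H:3
Element totals:
  C: 3
  H: 6
  Cl: 1
  I: 1
Molecular formula: C3H6ClI.
  M = 3(12.0) + 6(1.007825) + 34.968853 + 126.904472
    = 36.000000 + 6.046950 + 34.968853 + 126.904472 = 203.920275

203.9203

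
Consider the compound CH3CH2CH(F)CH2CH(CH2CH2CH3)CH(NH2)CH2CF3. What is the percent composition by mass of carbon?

54.31%

Element totals:
  C: 11
  H: 21
  F: 4
  N: 1
Molecular formula: C11H21F4N.
Molar mass = 243.288 g/mol.
Mass from C: 11 × 12.011 = 132.121 g/mol.
%C = 132.121 / 243.288 × 100 = 54.31%.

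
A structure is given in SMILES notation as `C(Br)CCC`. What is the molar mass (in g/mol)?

137.02 g/mol

Atom tally by fragment:
  BrCH2 → C:1 H:2 Br:1
  CH2 → C:1 H:2
  CH2 → C:1 H:2
  CH3 → C:1 H:3
Element totals:
  C: 4
  H: 9
  Br: 1
Molecular formula: C4H9Br.
  M = 4(12.011) + 9(1.008) + 79.904
    = 48.044 + 9.072 + 79.904 = 137.020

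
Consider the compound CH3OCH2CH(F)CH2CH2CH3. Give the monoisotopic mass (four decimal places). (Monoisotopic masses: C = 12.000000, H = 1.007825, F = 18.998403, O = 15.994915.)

Atom tally by fragment:
  CH3OCH2 → C:2 H:5 O:1
  CH(F) → C:1 H:1 F:1
  CH2 → C:1 H:2
  CH2 → C:1 H:2
  CH3 → C:1 H:3
Element totals:
  C: 6
  H: 13
  F: 1
  O: 1
Molecular formula: C6H13FO.
  M = 6(12.0) + 13(1.007825) + 18.998403 + 15.994915
    = 72.000000 + 13.101725 + 18.998403 + 15.994915 = 120.095043

120.0950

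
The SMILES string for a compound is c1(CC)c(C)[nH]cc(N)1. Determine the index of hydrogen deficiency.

Atom tally by fragment:
  pyrrole ring core → C:4 H:5 N:1
  (− 3 ring H displaced by substituents)
  + C2H5 → C:2 H:5
  + CH3 → C:1 H:3
  + NH2 → N:1 H:2
Element totals:
  C: 7
  H: 12
  N: 2
Molecular formula: C7H12N2.
DoU = (2C + 2 + N − H − X) / 2 = (2·7 + 2 + 2 − 12 − 0) / 2 = 3.

3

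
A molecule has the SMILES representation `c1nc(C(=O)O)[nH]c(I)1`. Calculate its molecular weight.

Atom tally by fragment:
  imidazole ring core → C:3 H:4 N:2
  (− 2 ring H displaced by substituents)
  + COOH → C:1 H:1 O:2
  + I → I:1
Element totals:
  C: 4
  H: 3
  I: 1
  N: 2
  O: 2
Molecular formula: C4H3IN2O2.
  M = 4(12.011) + 3(1.008) + 126.904 + 2(14.007) + 2(15.999)
    = 48.044 + 3.024 + 126.904 + 28.014 + 31.998 = 237.984

237.98 g/mol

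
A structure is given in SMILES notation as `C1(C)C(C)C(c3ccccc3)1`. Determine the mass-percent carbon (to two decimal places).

90.35%

Atom tally by fragment:
  cyclopropane ring core → C:3 H:6
  (− 3 ring H displaced by substituents)
  + CH3 → C:1 H:3
  + CH3 → C:1 H:3
  + C6H5 → C:6 H:5
Element totals:
  C: 11
  H: 14
Molecular formula: C11H14.
Molar mass = 146.233 g/mol.
Mass from C: 11 × 12.011 = 132.121 g/mol.
%C = 132.121 / 146.233 × 100 = 90.35%.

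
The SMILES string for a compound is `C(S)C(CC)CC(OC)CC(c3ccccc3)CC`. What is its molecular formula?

Atom tally by fragment:
  HSCH2 → C:1 H:3 S:1
  CH(C2H5) → C:3 H:6
  CH2 → C:1 H:2
  CH(OCH3) → C:2 H:4 O:1
  CH2 → C:1 H:2
  CH(C6H5) → C:7 H:6
  CH2 → C:1 H:2
  CH3 → C:1 H:3
Element totals:
  C: 17
  H: 28
  O: 1
  S: 1

C17H28OS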